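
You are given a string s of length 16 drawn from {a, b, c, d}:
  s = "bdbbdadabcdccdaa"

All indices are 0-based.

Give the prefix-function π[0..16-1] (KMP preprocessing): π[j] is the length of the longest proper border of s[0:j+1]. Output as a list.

[0, 0, 1, 1, 2, 0, 0, 0, 1, 0, 0, 0, 0, 0, 0, 0]

π[0] = 0
j=1 s[j]='d': π[1]=0 (border '')
j=2 s[j]='b': π[2]=1 (border 'b')
j=3 s[j]='b': k: 1→0; π[3]=1 (border 'b')
j=4 s[j]='d': π[4]=2 (border 'bd')
j=5 s[j]='a': k: 2→0; π[5]=0 (border '')
j=6 s[j]='d': π[6]=0 (border '')
j=7 s[j]='a': π[7]=0 (border '')
j=8 s[j]='b': π[8]=1 (border 'b')
j=9 s[j]='c': k: 1→0; π[9]=0 (border '')
j=10 s[j]='d': π[10]=0 (border '')
j=11 s[j]='c': π[11]=0 (border '')
j=12 s[j]='c': π[12]=0 (border '')
j=13 s[j]='d': π[13]=0 (border '')
j=14 s[j]='a': π[14]=0 (border '')
j=15 s[j]='a': π[15]=0 (border '')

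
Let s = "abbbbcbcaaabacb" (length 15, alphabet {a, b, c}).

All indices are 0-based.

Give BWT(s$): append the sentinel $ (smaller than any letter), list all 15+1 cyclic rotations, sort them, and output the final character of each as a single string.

bcaa$bcaabbcbbab

rank  rotation          last
    0  $abbbbcbcaaabacb  b
    1  aaabacb$abbbbcbc  c
    2  aabacb$abbbbcbca  a
    3  abacb$abbbbcbcaa  a
    4  abbbbcbcaaabacb$  $
    5  acb$abbbbcbcaaab  b
    6  b$abbbbcbcaaabac  c
    7  bacb$abbbbcbcaaa  a
    8  bbbbcbcaaabacb$a  a
    9  bbbcbcaaabacb$ab  b
   10  bbcbcaaabacb$abb  b
   11  bcaaabacb$abbbbc  c
   12  bcbcaaabacb$abbb  b
   13  caaabacb$abbbbcb  b
   14  cb$abbbbcbcaaaba  a
   15  cbcaaabacb$abbbb  b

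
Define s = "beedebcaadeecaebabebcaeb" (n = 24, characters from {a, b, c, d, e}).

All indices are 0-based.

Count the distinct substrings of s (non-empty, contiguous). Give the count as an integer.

265

sorted suffixes:
  #0 SA[0]=7  'aadeecaebabebcaeb'
  #1 SA[1]=16  'abebcaeb'
  #2 SA[2]=8  'adeecaebabebcaeb'
  #3 SA[3]=21  'aeb'
  #4 SA[4]=13  'aebabebcaeb'
  #5 SA[5]=23  'b'
  #6 SA[6]=15  'babebcaeb'
  #7 SA[7]=5  'bcaadeecaebabebcaeb'
  #8 SA[8]=19  'bcaeb'
  #9 SA[9]=17  'bebcaeb'
  #10 SA[10]=0  'beedebcaadeecaebabebcaeb'
  #11 SA[11]=6  'caadeecaebabebcaeb'
  #12 SA[12]=20  'caeb'
  #13 SA[13]=12  'caebabebcaeb'
  #14 SA[14]=3  'debcaadeecaebabebcaeb'
  #15 SA[15]=9  'deecaebabebcaeb'
  #16 SA[16]=22  'eb'
  #17 SA[17]=14  'ebabebcaeb'
  #18 SA[18]=4  'ebcaadeecaebabebcaeb'
  #19 SA[19]=18  'ebcaeb'
  #20 SA[20]=11  'ecaebabebcaeb'
  #21 SA[21]=2  'edebcaadeecaebabebcaeb'
  #22 SA[22]=10  'eecaebabebcaeb'
  #23 SA[23]=1  'eedebcaadeecaebabebcaeb'

SA = [7, 16, 8, 21, 13, 23, 15, 5, 19, 17, 0, 6, 20, 12, 3, 9, 22, 14, 4, 18, 11, 2, 10, 1]
i: (SA[i-1],SA[i]) lcp shared
  1: (7,16) 1 'a'
  2: (16,8) 1 'a'
  3: (8,21) 1 'a'
  4: (21,13) 3 'aeb'
  5: (13,23) 0 ''
  6: (23,15) 1 'b'
  7: (15,5) 1 'b'
  8: (5,19) 3 'bca'
  9: (19,17) 1 'b'
  10: (17,0) 2 'be'
  11: (0,6) 0 ''
  12: (6,20) 2 'ca'
  13: (20,12) 4 'caeb'
  14: (12,3) 0 ''
  15: (3,9) 2 'de'
  16: (9,22) 0 ''
  17: (22,14) 2 'eb'
  18: (14,4) 2 'eb'
  19: (4,18) 4 'ebca'
  20: (18,11) 1 'e'
  21: (11,2) 1 'e'
  22: (2,10) 1 'e'
  23: (10,1) 2 'ee'

n(n+1)/2 = 24·25/2 = 300
Σ LCP = 0 + 1 + 1 + 1 + 3 + 0 + 1 + 1 + 3 + 1 + 2 + 0 + 2 + 4 + 0 + 2 + 0 + 2 + 2 + 4 + 1 + 1 + 1 + 2 = 35
distinct = 300 − 35 = 265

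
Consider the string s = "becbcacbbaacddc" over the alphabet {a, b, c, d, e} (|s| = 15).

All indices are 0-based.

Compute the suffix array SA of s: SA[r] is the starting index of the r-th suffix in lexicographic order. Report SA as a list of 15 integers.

[9, 5, 10, 8, 7, 3, 0, 14, 4, 6, 2, 11, 13, 12, 1]

sorted suffixes:
  #0 SA[0]=9  'aacddc'
  #1 SA[1]=5  'acbbaacddc'
  #2 SA[2]=10  'acddc'
  #3 SA[3]=8  'baacddc'
  #4 SA[4]=7  'bbaacddc'
  #5 SA[5]=3  'bcacbbaacddc'
  #6 SA[6]=0  'becbcacbbaacddc'
  #7 SA[7]=14  'c'
  #8 SA[8]=4  'cacbbaacddc'
  #9 SA[9]=6  'cbbaacddc'
  #10 SA[10]=2  'cbcacbbaacddc'
  #11 SA[11]=11  'cddc'
  #12 SA[12]=13  'dc'
  #13 SA[13]=12  'ddc'
  #14 SA[14]=1  'ecbcacbbaacddc'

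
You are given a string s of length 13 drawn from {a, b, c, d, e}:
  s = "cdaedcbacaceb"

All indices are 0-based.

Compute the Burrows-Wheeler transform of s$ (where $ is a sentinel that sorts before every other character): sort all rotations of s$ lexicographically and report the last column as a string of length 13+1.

bbcdecad$aceca

rank  rotation        last
    0  $cdaedcbacaceb  b
    1  acaceb$cdaedcb  b
    2  aceb$cdaedcbac  c
    3  aedcbacaceb$cd  d
    4  b$cdaedcbacace  e
    5  bacaceb$cdaedc  c
    6  caceb$cdaedcba  a
    7  cbacaceb$cdaed  d
    8  cdaedcbacaceb$  $
    9  ceb$cdaedcbaca  a
   10  daedcbacaceb$c  c
   11  dcbacaceb$cdae  e
   12  eb$cdaedcbacac  c
   13  edcbacaceb$cda  a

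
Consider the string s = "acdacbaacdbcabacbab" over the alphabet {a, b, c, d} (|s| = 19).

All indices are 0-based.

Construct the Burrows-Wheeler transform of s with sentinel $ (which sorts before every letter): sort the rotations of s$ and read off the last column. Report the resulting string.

rank  rotation              last
    0  $acdacbaacdbcabacbab  b
    1  aacdbcabacbab$acdacb  b
    2  ab$acdacbaacdbcabacb  b
    3  abacbab$acdacbaacdbc  c
    4  acbaacdbcabacbab$acd  d
    5  acbab$acdacbaacdbcab  b
    6  acdacbaacdbcabacbab$  $
    7  acdbcabacbab$acdacba  a
    8  b$acdacbaacdbcabacba  a
    9  baacdbcabacbab$acdac  c
   10  bab$acdacbaacdbcabac  c
   11  bacbab$acdacbaacdbca  a
   12  bcabacbab$acdacbaacd  d
   13  cabacbab$acdacbaacdb  b
   14  cbaacdbcabacbab$acda  a
   15  cbab$acdacbaacdbcaba  a
   16  cdacbaacdbcabacbab$a  a
   17  cdbcabacbab$acdacbaa  a
   18  dacbaacdbcabacbab$ac  c
   19  dbcabacbab$acdacbaac  c

bbbcdb$aaccadbaaaacc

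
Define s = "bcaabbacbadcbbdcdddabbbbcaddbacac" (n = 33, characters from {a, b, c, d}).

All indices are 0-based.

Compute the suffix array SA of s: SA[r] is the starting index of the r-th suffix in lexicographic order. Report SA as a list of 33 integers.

rank | idx | suffix
   0 |   2 | aabbacbadcbbdcdddabbbbcaddbacac
   1 |   3 | abbacbadcbbdcdddabbbbcaddbacac
   2 |  19 | abbbbcaddbacac
   3 |  31 | ac
   4 |  29 | acac
   5 |   6 | acbadcbbdcdddabbbbcaddbacac
   6 |   9 | adcbbdcdddabbbbcaddbacac
   7 |  25 | addbacac
   8 |  28 | bacac
   9 |   5 | bacbadcbbdcdddabbbbcaddbacac
  10 |   8 | badcbbdcdddabbbbcaddbacac
  11 |   4 | bbacbadcbbdcdddabbbbcaddbacac
  12 |  20 | bbbbcaddbacac
  13 |  21 | bbbcaddbacac
  14 |  22 | bbcaddbacac
  15 |  12 | bbdcdddabbbbcaddbacac
  16 |   0 | bcaabbacbadcbbdcdddabbbbcaddbacac
  17 |  23 | bcaddbacac
  18 |  13 | bdcdddabbbbcaddbacac
  19 |  32 | c
  20 |   1 | caabbacbadcbbdcdddabbbbcaddbacac
  21 |  30 | cac
  22 |  24 | caddbacac
  23 |   7 | cbadcbbdcdddabbbbcaddbacac
  24 |  11 | cbbdcdddabbbbcaddbacac
  25 |  15 | cdddabbbbcaddbacac
  26 |  18 | dabbbbcaddbacac
  27 |  27 | dbacac
  28 |  10 | dcbbdcdddabbbbcaddbacac
  29 |  14 | dcdddabbbbcaddbacac
  30 |  17 | ddabbbbcaddbacac
  31 |  26 | ddbacac
  32 |  16 | dddabbbbcaddbacac

[2, 3, 19, 31, 29, 6, 9, 25, 28, 5, 8, 4, 20, 21, 22, 12, 0, 23, 13, 32, 1, 30, 24, 7, 11, 15, 18, 27, 10, 14, 17, 26, 16]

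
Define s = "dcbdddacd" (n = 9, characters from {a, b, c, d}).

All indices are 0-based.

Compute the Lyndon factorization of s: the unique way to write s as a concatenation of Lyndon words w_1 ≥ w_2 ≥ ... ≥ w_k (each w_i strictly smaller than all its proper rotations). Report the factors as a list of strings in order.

emit factor 1: 'd' (i=0, period=1)
emit factor 2: 'c' (i=1, period=1)
emit factor 3: 'bddd' (i=2, period=4)
emit factor 4: 'acd' (i=6, period=3)

["d", "c", "bddd", "acd"]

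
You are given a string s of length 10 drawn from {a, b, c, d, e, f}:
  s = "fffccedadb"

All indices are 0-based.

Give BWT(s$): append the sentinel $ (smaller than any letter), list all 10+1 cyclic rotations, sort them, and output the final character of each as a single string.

rank  rotation     last
    0  $fffccedadb  b
    1  adb$fffcced  d
    2  b$fffccedad  d
    3  ccedadb$fff  f
    4  cedadb$fffc  c
    5  dadb$fffcce  e
    6  db$fffcceda  a
    7  edadb$fffcc  c
    8  fccedadb$ff  f
    9  ffccedadb$f  f
   10  fffccedadb$  $

bddfceacff$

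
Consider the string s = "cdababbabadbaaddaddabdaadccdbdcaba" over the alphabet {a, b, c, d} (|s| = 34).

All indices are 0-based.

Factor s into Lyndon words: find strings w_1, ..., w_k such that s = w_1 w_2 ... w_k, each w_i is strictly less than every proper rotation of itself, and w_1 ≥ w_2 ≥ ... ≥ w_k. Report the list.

["cd", "ababbabadb", "aaddaddabd", "aadccdbdcab", "a"]

emit factor 1: 'cd' (i=0, period=2)
emit factor 2: 'ababbabadb' (i=2, period=10)
emit factor 3: 'aaddaddabd' (i=12, period=10)
emit factor 4: 'aadccdbdcab' (i=22, period=11)
emit factor 5: 'a' (i=33, period=1)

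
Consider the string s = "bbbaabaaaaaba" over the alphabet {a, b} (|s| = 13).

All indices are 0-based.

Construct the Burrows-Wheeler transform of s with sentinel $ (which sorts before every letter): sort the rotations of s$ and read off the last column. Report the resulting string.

rank  rotation        last
    0  $bbbaabaaaaaba  a
    1  a$bbbaabaaaaab  b
    2  aaaaaba$bbbaab  b
    3  aaaaba$bbbaaba  a
    4  aaaba$bbbaabaa  a
    5  aaba$bbbaabaaa  a
    6  aabaaaaaba$bbb  b
    7  aba$bbbaabaaaa  a
    8  abaaaaaba$bbba  a
    9  ba$bbbaabaaaaa  a
   10  baaaaaba$bbbaa  a
   11  baabaaaaaba$bb  b
   12  bbaabaaaaaba$b  b
   13  bbbaabaaaaaba$  $

abbaaabaaaabb$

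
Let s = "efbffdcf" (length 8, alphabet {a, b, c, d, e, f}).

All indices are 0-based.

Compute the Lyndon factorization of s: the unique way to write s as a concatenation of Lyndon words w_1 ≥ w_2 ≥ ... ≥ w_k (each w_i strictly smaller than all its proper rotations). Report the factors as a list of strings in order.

["ef", "bffdcf"]

emit factor 1: 'ef' (i=0, period=2)
emit factor 2: 'bffdcf' (i=2, period=6)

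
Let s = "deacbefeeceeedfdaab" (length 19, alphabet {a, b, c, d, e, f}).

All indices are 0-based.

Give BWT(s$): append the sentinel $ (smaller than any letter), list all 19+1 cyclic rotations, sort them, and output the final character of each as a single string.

rank  rotation              last
    0  $deacbefeeceeedfdaab  b
    1  aab$deacbefeeceeedfd  d
    2  ab$deacbefeeceeedfda  a
    3  acbefeeceeedfdaab$de  e
    4  b$deacbefeeceeedfdaa  a
    5  befeeceeedfdaab$deac  c
    6  cbefeeceeedfdaab$dea  a
    7  ceeedfdaab$deacbefee  e
    8  daab$deacbefeeceeedf  f
    9  deacbefeeceeedfdaab$  $
   10  dfdaab$deacbefeeceee  e
   11  eacbefeeceeedfdaab$d  d
   12  eceeedfdaab$deacbefe  e
   13  edfdaab$deacbefeecee  e
   14  eeceeedfdaab$deacbef  f
   15  eedfdaab$deacbefeece  e
   16  eeedfdaab$deacbefeec  c
   17  efeeceeedfdaab$deacb  b
   18  fdaab$deacbefeeceeed  d
   19  feeceeedfdaab$deacbe  e

bdaeacaef$edeefecbde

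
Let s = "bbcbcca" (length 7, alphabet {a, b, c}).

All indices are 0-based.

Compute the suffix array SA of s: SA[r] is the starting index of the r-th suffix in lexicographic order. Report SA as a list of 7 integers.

rank→(start, suffix):
  0 → (6, 'a')
  1 → (0, 'bbcbcca')
  2 → (1, 'bcbcca')
  3 → (3, 'bcca')
  4 → (5, 'ca')
  5 → (2, 'cbcca')
  6 → (4, 'cca')

[6, 0, 1, 3, 5, 2, 4]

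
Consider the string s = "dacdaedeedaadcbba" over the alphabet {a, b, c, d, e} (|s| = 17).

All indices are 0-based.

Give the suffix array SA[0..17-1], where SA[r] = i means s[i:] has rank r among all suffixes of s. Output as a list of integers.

[16, 10, 1, 11, 4, 15, 14, 13, 2, 9, 0, 3, 12, 6, 8, 5, 7]

sorted suffixes:
  #0 SA[0]=16  'a'
  #1 SA[1]=10  'aadcbba'
  #2 SA[2]=1  'acdaedeedaadcbba'
  #3 SA[3]=11  'adcbba'
  #4 SA[4]=4  'aedeedaadcbba'
  #5 SA[5]=15  'ba'
  #6 SA[6]=14  'bba'
  #7 SA[7]=13  'cbba'
  #8 SA[8]=2  'cdaedeedaadcbba'
  #9 SA[9]=9  'daadcbba'
  #10 SA[10]=0  'dacdaedeedaadcbba'
  #11 SA[11]=3  'daedeedaadcbba'
  #12 SA[12]=12  'dcbba'
  #13 SA[13]=6  'deedaadcbba'
  #14 SA[14]=8  'edaadcbba'
  #15 SA[15]=5  'edeedaadcbba'
  #16 SA[16]=7  'eedaadcbba'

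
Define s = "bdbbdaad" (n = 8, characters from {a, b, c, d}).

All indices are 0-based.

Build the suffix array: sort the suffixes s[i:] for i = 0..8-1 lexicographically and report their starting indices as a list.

[5, 6, 2, 3, 0, 7, 4, 1]

sorted suffixes:
  #0 SA[0]=5  'aad'
  #1 SA[1]=6  'ad'
  #2 SA[2]=2  'bbdaad'
  #3 SA[3]=3  'bdaad'
  #4 SA[4]=0  'bdbbdaad'
  #5 SA[5]=7  'd'
  #6 SA[6]=4  'daad'
  #7 SA[7]=1  'dbbdaad'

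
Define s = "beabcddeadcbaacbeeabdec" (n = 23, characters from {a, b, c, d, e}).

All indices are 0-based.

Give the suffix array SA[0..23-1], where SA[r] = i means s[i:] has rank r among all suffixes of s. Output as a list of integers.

rank→(start, suffix):
  0 → (12, 'aacbeeabdec')
  1 → (2, 'abcddeadcbaacbeeabdec')
  2 → (18, 'abdec')
  3 → (13, 'acbeeabdec')
  4 → (8, 'adcbaacbeeabdec')
  5 → (11, 'baacbeeabdec')
  6 → (3, 'bcddeadcbaacbeeabdec')
  7 → (19, 'bdec')
  8 → (0, 'beabcddeadcbaacbeeabdec')
  9 → (15, 'beeabdec')
  10 → (22, 'c')
  11 → (10, 'cbaacbeeabdec')
  12 → (14, 'cbeeabdec')
  13 → (4, 'cddeadcbaacbeeabdec')
  14 → (9, 'dcbaacbeeabdec')
  15 → (5, 'ddeadcbaacbeeabdec')
  16 → (6, 'deadcbaacbeeabdec')
  17 → (20, 'dec')
  18 → (1, 'eabcddeadcbaacbeeabdec')
  19 → (17, 'eabdec')
  20 → (7, 'eadcbaacbeeabdec')
  21 → (21, 'ec')
  22 → (16, 'eeabdec')

[12, 2, 18, 13, 8, 11, 3, 19, 0, 15, 22, 10, 14, 4, 9, 5, 6, 20, 1, 17, 7, 21, 16]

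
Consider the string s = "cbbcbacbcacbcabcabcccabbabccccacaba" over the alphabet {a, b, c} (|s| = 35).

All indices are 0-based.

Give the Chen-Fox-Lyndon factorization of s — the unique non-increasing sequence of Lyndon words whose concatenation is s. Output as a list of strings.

["c", "bbc", "b", "acbc", "acbc", "abcabccc", "abbabccccac", "ab", "a"]

emit factor 1: 'c' (i=0, period=1)
emit factor 2: 'bbc' (i=1, period=3)
emit factor 3: 'b' (i=4, period=1)
emit factor 4: 'acbc' (i=5, period=4)
emit factor 5: 'acbc' (i=9, period=4)
emit factor 6: 'abcabccc' (i=13, period=8)
emit factor 7: 'abbabccccac' (i=21, period=11)
emit factor 8: 'ab' (i=32, period=2)
emit factor 9: 'a' (i=34, period=1)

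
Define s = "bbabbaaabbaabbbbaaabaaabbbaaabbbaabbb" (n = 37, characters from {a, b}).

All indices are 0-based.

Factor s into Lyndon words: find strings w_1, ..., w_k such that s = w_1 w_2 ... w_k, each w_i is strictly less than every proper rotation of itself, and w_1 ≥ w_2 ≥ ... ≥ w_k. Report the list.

["b", "b", "abb", "aaabbaabbbb", "aaabaaabbbaaabbbaabbb"]

emit factor 1: 'b' (i=0, period=1)
emit factor 2: 'b' (i=1, period=1)
emit factor 3: 'abb' (i=2, period=3)
emit factor 4: 'aaabbaabbbb' (i=5, period=11)
emit factor 5: 'aaabaaabbbaaabbbaabbb' (i=16, period=21)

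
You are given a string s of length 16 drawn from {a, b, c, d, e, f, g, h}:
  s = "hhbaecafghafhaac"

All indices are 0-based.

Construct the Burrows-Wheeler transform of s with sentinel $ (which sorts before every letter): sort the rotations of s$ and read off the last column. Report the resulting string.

rank  rotation           last
    0  $hhbaecafghafhaac  c
    1  aac$hhbaecafghafh  h
    2  ac$hhbaecafghafha  a
    3  aecafghafhaac$hhb  b
    4  afghafhaac$hhbaec  c
    5  afhaac$hhbaecafgh  h
    6  baecafghafhaac$hh  h
    7  c$hhbaecafghafhaa  a
    8  cafghafhaac$hhbae  e
    9  ecafghafhaac$hhba  a
   10  fghafhaac$hhbaeca  a
   11  fhaac$hhbaecafgha  a
   12  ghafhaac$hhbaecaf  f
   13  haac$hhbaecafghaf  f
   14  hafhaac$hhbaecafg  g
   15  hbaecafghafhaac$h  h
   16  hhbaecafghafhaac$  $

chabchhaeaaaffgh$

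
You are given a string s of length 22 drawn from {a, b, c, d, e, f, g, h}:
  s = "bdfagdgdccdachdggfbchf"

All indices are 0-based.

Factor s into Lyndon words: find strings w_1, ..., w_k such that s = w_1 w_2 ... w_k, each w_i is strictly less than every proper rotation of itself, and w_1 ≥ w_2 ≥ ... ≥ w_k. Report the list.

emit factor 1: 'bdf' (i=0, period=3)
emit factor 2: 'agdgdccd' (i=3, period=8)
emit factor 3: 'achdggfbchf' (i=11, period=11)

["bdf", "agdgdccd", "achdggfbchf"]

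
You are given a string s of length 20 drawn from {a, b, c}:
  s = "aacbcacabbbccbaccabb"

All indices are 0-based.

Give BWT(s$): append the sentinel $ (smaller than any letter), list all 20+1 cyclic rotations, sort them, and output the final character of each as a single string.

rank  rotation               last
    0  $aacbcacabbbccbaccabb  b
    1  aacbcacabbbccbaccabb$  $
    2  abb$aacbcacabbbccbacc  c
    3  abbbccbaccabb$aacbcac  c
    4  acabbbccbaccabb$aacbc  c
    5  acbcacabbbccbaccabb$a  a
    6  accabb$aacbcacabbbccb  b
    7  b$aacbcacabbbccbaccab  b
    8  baccabb$aacbcacabbbcc  c
    9  bb$aacbcacabbbccbacca  a
   10  bbbccbaccabb$aacbcaca  a
   11  bbccbaccabb$aacbcacab  b
   12  bcacabbbccbaccabb$aac  c
   13  bccbaccabb$aacbcacabb  b
   14  cabb$aacbcacabbbccbac  c
   15  cabbbccbaccabb$aacbca  a
   16  cacabbbccbaccabb$aacb  b
   17  cbaccabb$aacbcacabbbc  c
   18  cbcacabbbccbaccabb$aa  a
   19  ccabb$aacbcacabbbccba  a
   20  ccbaccabb$aacbcacabbb  b

b$cccabbcaabcbcabcaab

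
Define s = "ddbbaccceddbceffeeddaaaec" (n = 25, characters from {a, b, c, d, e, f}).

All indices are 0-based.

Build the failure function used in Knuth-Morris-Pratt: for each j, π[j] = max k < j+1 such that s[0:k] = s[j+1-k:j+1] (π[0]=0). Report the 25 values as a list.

[0, 1, 0, 0, 0, 0, 0, 0, 0, 1, 2, 3, 0, 0, 0, 0, 0, 0, 1, 2, 0, 0, 0, 0, 0]

π[0] = 0
j=1 s[j]='d': π[1]=1 (border 'd')
j=2 s[j]='b': k: 1→0; π[2]=0 (border '')
j=3 s[j]='b': π[3]=0 (border '')
j=4 s[j]='a': π[4]=0 (border '')
j=5 s[j]='c': π[5]=0 (border '')
j=6 s[j]='c': π[6]=0 (border '')
j=7 s[j]='c': π[7]=0 (border '')
j=8 s[j]='e': π[8]=0 (border '')
j=9 s[j]='d': π[9]=1 (border 'd')
j=10 s[j]='d': π[10]=2 (border 'dd')
j=11 s[j]='b': π[11]=3 (border 'ddb')
j=12 s[j]='c': k: 3→0; π[12]=0 (border '')
j=13 s[j]='e': π[13]=0 (border '')
j=14 s[j]='f': π[14]=0 (border '')
j=15 s[j]='f': π[15]=0 (border '')
j=16 s[j]='e': π[16]=0 (border '')
j=17 s[j]='e': π[17]=0 (border '')
j=18 s[j]='d': π[18]=1 (border 'd')
j=19 s[j]='d': π[19]=2 (border 'dd')
j=20 s[j]='a': k: 2→1→0; π[20]=0 (border '')
j=21 s[j]='a': π[21]=0 (border '')
j=22 s[j]='a': π[22]=0 (border '')
j=23 s[j]='e': π[23]=0 (border '')
j=24 s[j]='c': π[24]=0 (border '')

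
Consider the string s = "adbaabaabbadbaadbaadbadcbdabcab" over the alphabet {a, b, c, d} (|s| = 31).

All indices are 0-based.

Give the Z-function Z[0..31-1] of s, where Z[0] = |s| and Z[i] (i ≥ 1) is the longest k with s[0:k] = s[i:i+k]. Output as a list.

Z[0]=31
i=1: fresh scan; Z[1]=0
i=2: fresh scan; Z[2]=0
i=3: fresh scan; Z[3]=1 extend→box=[3,4)
i=4: fresh scan; Z[4]=1 extend→box=[4,5)
i=5: fresh scan; Z[5]=0
i=6: fresh scan; Z[6]=1 extend→box=[6,7)
i=7: fresh scan; Z[7]=1 extend→box=[7,8)
i=8: fresh scan; Z[8]=0
i=9: fresh scan; Z[9]=0
i=10: fresh scan; Z[10]=5 extend→box=[10,15)
i=11: min(r-i=4, Z[1]=0)=0; Z[11]=0
i=12: min(r-i=3, Z[2]=0)=0; Z[12]=0
i=13: min(r-i=2, Z[3]=1)=1; Z[13]=1
i=14: min(r-i=1, Z[4]=1)=1; Z[14]=5 extend→box=[14,19)
i=15: min(r-i=4, Z[1]=0)=0; Z[15]=0
i=16: min(r-i=3, Z[2]=0)=0; Z[16]=0
i=17: min(r-i=2, Z[3]=1)=1; Z[17]=1
i=18: min(r-i=1, Z[4]=1)=1; Z[18]=4 extend→box=[18,22)
i=19: min(r-i=3, Z[1]=0)=0; Z[19]=0
i=20: min(r-i=2, Z[2]=0)=0; Z[20]=0
i=21: min(r-i=1, Z[3]=1)=1; Z[21]=2 extend→box=[21,23)
i=22: min(r-i=1, Z[1]=0)=0; Z[22]=0
i=23: fresh scan; Z[23]=0
i=24: fresh scan; Z[24]=0
i=25: fresh scan; Z[25]=0
i=26: fresh scan; Z[26]=1 extend→box=[26,27)
i=27: fresh scan; Z[27]=0
i=28: fresh scan; Z[28]=0
i=29: fresh scan; Z[29]=1 extend→box=[29,30)
i=30: fresh scan; Z[30]=0

[31, 0, 0, 1, 1, 0, 1, 1, 0, 0, 5, 0, 0, 1, 5, 0, 0, 1, 4, 0, 0, 2, 0, 0, 0, 0, 1, 0, 0, 1, 0]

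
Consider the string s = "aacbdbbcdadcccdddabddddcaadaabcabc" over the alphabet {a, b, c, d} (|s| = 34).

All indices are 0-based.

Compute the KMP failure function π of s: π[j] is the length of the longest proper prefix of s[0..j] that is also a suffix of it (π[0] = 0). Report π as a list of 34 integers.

[0, 1, 0, 0, 0, 0, 0, 0, 0, 1, 0, 0, 0, 0, 0, 0, 0, 1, 0, 0, 0, 0, 0, 0, 1, 2, 0, 1, 2, 0, 0, 1, 0, 0]

π[0] = 0
j=1 s[j]='a': π[1]=1 (border 'a')
j=2 s[j]='c': k: 1→0; π[2]=0 (border '')
j=3 s[j]='b': π[3]=0 (border '')
j=4 s[j]='d': π[4]=0 (border '')
j=5 s[j]='b': π[5]=0 (border '')
j=6 s[j]='b': π[6]=0 (border '')
j=7 s[j]='c': π[7]=0 (border '')
j=8 s[j]='d': π[8]=0 (border '')
j=9 s[j]='a': π[9]=1 (border 'a')
j=10 s[j]='d': k: 1→0; π[10]=0 (border '')
j=11 s[j]='c': π[11]=0 (border '')
j=12 s[j]='c': π[12]=0 (border '')
j=13 s[j]='c': π[13]=0 (border '')
j=14 s[j]='d': π[14]=0 (border '')
j=15 s[j]='d': π[15]=0 (border '')
j=16 s[j]='d': π[16]=0 (border '')
j=17 s[j]='a': π[17]=1 (border 'a')
j=18 s[j]='b': k: 1→0; π[18]=0 (border '')
j=19 s[j]='d': π[19]=0 (border '')
j=20 s[j]='d': π[20]=0 (border '')
j=21 s[j]='d': π[21]=0 (border '')
j=22 s[j]='d': π[22]=0 (border '')
j=23 s[j]='c': π[23]=0 (border '')
j=24 s[j]='a': π[24]=1 (border 'a')
j=25 s[j]='a': π[25]=2 (border 'aa')
j=26 s[j]='d': k: 2→1→0; π[26]=0 (border '')
j=27 s[j]='a': π[27]=1 (border 'a')
j=28 s[j]='a': π[28]=2 (border 'aa')
j=29 s[j]='b': k: 2→1→0; π[29]=0 (border '')
j=30 s[j]='c': π[30]=0 (border '')
j=31 s[j]='a': π[31]=1 (border 'a')
j=32 s[j]='b': k: 1→0; π[32]=0 (border '')
j=33 s[j]='c': π[33]=0 (border '')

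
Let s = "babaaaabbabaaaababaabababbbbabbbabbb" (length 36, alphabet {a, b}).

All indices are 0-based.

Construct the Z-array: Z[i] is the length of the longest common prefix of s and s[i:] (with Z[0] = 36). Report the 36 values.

[36, 0, 2, 0, 0, 0, 0, 1, 8, 0, 2, 0, 0, 0, 0, 5, 0, 2, 0, 0, 4, 0, 3, 0, 1, 1, 1, 3, 0, 1, 1, 3, 0, 1, 1, 1]

Z[0]=36
i=1: fresh scan; Z[1]=0
i=2: fresh scan; Z[2]=2 extend→box=[2,4)
i=3: min(r-i=1, Z[1]=0)=0; Z[3]=0
i=4: fresh scan; Z[4]=0
i=5: fresh scan; Z[5]=0
i=6: fresh scan; Z[6]=0
i=7: fresh scan; Z[7]=1 extend→box=[7,8)
i=8: fresh scan; Z[8]=8 extend→box=[8,16)
i=9: min(r-i=7, Z[1]=0)=0; Z[9]=0
i=10: min(r-i=6, Z[2]=2)=2; Z[10]=2
i=11: min(r-i=5, Z[3]=0)=0; Z[11]=0
i=12: min(r-i=4, Z[4]=0)=0; Z[12]=0
i=13: min(r-i=3, Z[5]=0)=0; Z[13]=0
i=14: min(r-i=2, Z[6]=0)=0; Z[14]=0
i=15: min(r-i=1, Z[7]=1)=1; Z[15]=5 extend→box=[15,20)
i=16: min(r-i=4, Z[1]=0)=0; Z[16]=0
i=17: min(r-i=3, Z[2]=2)=2; Z[17]=2
i=18: min(r-i=2, Z[3]=0)=0; Z[18]=0
i=19: min(r-i=1, Z[4]=0)=0; Z[19]=0
i=20: fresh scan; Z[20]=4 extend→box=[20,24)
i=21: min(r-i=3, Z[1]=0)=0; Z[21]=0
i=22: min(r-i=2, Z[2]=2)=2; Z[22]=3 extend→box=[22,25)
i=23: min(r-i=2, Z[1]=0)=0; Z[23]=0
i=24: min(r-i=1, Z[2]=2)=1; Z[24]=1
i=25: fresh scan; Z[25]=1 extend→box=[25,26)
i=26: fresh scan; Z[26]=1 extend→box=[26,27)
i=27: fresh scan; Z[27]=3 extend→box=[27,30)
i=28: min(r-i=2, Z[1]=0)=0; Z[28]=0
i=29: min(r-i=1, Z[2]=2)=1; Z[29]=1
i=30: fresh scan; Z[30]=1 extend→box=[30,31)
i=31: fresh scan; Z[31]=3 extend→box=[31,34)
i=32: min(r-i=2, Z[1]=0)=0; Z[32]=0
i=33: min(r-i=1, Z[2]=2)=1; Z[33]=1
i=34: fresh scan; Z[34]=1 extend→box=[34,35)
i=35: fresh scan; Z[35]=1 extend→box=[35,36)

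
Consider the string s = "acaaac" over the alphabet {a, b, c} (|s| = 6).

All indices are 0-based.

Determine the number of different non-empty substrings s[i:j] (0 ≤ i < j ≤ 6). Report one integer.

15

sorted suffixes:
  #0 SA[0]=2  'aaac'
  #1 SA[1]=3  'aac'
  #2 SA[2]=4  'ac'
  #3 SA[3]=0  'acaaac'
  #4 SA[4]=5  'c'
  #5 SA[5]=1  'caaac'

SA = [2, 3, 4, 0, 5, 1]
i: (SA[i-1],SA[i]) lcp shared
  1: (2,3) 2 'aa'
  2: (3,4) 1 'a'
  3: (4,0) 2 'ac'
  4: (0,5) 0 ''
  5: (5,1) 1 'c'

n(n+1)/2 = 6·7/2 = 21
Σ LCP = 0 + 2 + 1 + 2 + 0 + 1 = 6
distinct = 21 − 6 = 15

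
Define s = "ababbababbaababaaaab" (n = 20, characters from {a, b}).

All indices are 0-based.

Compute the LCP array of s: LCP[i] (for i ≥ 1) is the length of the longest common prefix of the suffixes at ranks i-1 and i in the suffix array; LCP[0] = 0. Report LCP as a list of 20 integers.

[0, 3, 2, 3, 1, 2, 3, 4, 6, 2, 4, 0, 1, 3, 2, 4, 3, 5, 1, 3]

sorted suffixes:
  #0 SA[0]=15  'aaaab'
  #1 SA[1]=16  'aaab'
  #2 SA[2]=17  'aab'
  #3 SA[3]=10  'aababaaaab'
  #4 SA[4]=18  'ab'
  #5 SA[5]=13  'abaaaab'
  #6 SA[6]=11  'ababaaaab'
  #7 SA[7]=5  'ababbaababaaaab'
  #8 SA[8]=0  'ababbababbaababaaaab'
  #9 SA[9]=7  'abbaababaaaab'
  #10 SA[10]=2  'abbababbaababaaaab'
  #11 SA[11]=19  'b'
  #12 SA[12]=14  'baaaab'
  #13 SA[13]=9  'baababaaaab'
  #14 SA[14]=12  'babaaaab'
  #15 SA[15]=4  'bababbaababaaaab'
  #16 SA[16]=6  'babbaababaaaab'
  #17 SA[17]=1  'babbababbaababaaaab'
  #18 SA[18]=8  'bbaababaaaab'
  #19 SA[19]=3  'bbababbaababaaaab'

SA = [15, 16, 17, 10, 18, 13, 11, 5, 0, 7, 2, 19, 14, 9, 12, 4, 6, 1, 8, 3]
[i] adj suffixes → lcp
  [1] 15/16 → 3 ('aaa')
  [2] 16/17 → 2 ('aa')
  [3] 17/10 → 3 ('aab')
  [4] 10/18 → 1 ('a')
  [5] 18/13 → 2 ('ab')
  [6] 13/11 → 3 ('aba')
  [7] 11/5 → 4 ('abab')
  [8] 5/0 → 6 ('ababba')
  [9] 0/7 → 2 ('ab')
  [10] 7/2 → 4 ('abba')
  [11] 2/19 → 0 ('')
  [12] 19/14 → 1 ('b')
  [13] 14/9 → 3 ('baa')
  [14] 9/12 → 2 ('ba')
  [15] 12/4 → 4 ('baba')
  [16] 4/6 → 3 ('bab')
  [17] 6/1 → 5 ('babba')
  [18] 1/8 → 1 ('b')
  [19] 8/3 → 3 ('bba')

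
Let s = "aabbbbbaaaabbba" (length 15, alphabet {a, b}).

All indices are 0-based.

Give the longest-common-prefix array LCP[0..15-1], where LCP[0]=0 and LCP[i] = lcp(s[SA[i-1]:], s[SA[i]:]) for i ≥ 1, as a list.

sorted suffixes:
  #0 SA[0]=14  'a'
  #1 SA[1]=7  'aaaabbba'
  #2 SA[2]=8  'aaabbba'
  #3 SA[3]=9  'aabbba'
  #4 SA[4]=0  'aabbbbbaaaabbba'
  #5 SA[5]=10  'abbba'
  #6 SA[6]=1  'abbbbbaaaabbba'
  #7 SA[7]=13  'ba'
  #8 SA[8]=6  'baaaabbba'
  #9 SA[9]=12  'bba'
  #10 SA[10]=5  'bbaaaabbba'
  #11 SA[11]=11  'bbba'
  #12 SA[12]=4  'bbbaaaabbba'
  #13 SA[13]=3  'bbbbaaaabbba'
  #14 SA[14]=2  'bbbbbaaaabbba'

SA = [14, 7, 8, 9, 0, 10, 1, 13, 6, 12, 5, 11, 4, 3, 2]
i: (SA[i-1],SA[i]) lcp shared
  1: (14,7) 1 'a'
  2: (7,8) 3 'aaa'
  3: (8,9) 2 'aa'
  4: (9,0) 5 'aabbb'
  5: (0,10) 1 'a'
  6: (10,1) 4 'abbb'
  7: (1,13) 0 ''
  8: (13,6) 2 'ba'
  9: (6,12) 1 'b'
  10: (12,5) 3 'bba'
  11: (5,11) 2 'bb'
  12: (11,4) 4 'bbba'
  13: (4,3) 3 'bbb'
  14: (3,2) 4 'bbbb'

[0, 1, 3, 2, 5, 1, 4, 0, 2, 1, 3, 2, 4, 3, 4]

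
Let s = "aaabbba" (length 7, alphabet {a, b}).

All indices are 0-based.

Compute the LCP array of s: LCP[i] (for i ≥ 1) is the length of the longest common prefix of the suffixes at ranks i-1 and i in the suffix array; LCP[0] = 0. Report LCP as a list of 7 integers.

[0, 1, 2, 1, 0, 1, 2]

rank→(start, suffix):
  0 → (6, 'a')
  1 → (0, 'aaabbba')
  2 → (1, 'aabbba')
  3 → (2, 'abbba')
  4 → (5, 'ba')
  5 → (4, 'bba')
  6 → (3, 'bbba')

SA = [6, 0, 1, 2, 5, 4, 3]
[i] adj suffixes → lcp
  [1] 6/0 → 1 ('a')
  [2] 0/1 → 2 ('aa')
  [3] 1/2 → 1 ('a')
  [4] 2/5 → 0 ('')
  [5] 5/4 → 1 ('b')
  [6] 4/3 → 2 ('bb')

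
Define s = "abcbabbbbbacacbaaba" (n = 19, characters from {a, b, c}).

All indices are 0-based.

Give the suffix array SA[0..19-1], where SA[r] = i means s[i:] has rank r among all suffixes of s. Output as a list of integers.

sorted suffixes:
  #0 SA[0]=18  'a'
  #1 SA[1]=15  'aaba'
  #2 SA[2]=16  'aba'
  #3 SA[3]=4  'abbbbbacacbaaba'
  #4 SA[4]=0  'abcbabbbbbacacbaaba'
  #5 SA[5]=10  'acacbaaba'
  #6 SA[6]=12  'acbaaba'
  #7 SA[7]=17  'ba'
  #8 SA[8]=14  'baaba'
  #9 SA[9]=3  'babbbbbacacbaaba'
  #10 SA[10]=9  'bacacbaaba'
  #11 SA[11]=8  'bbacacbaaba'
  #12 SA[12]=7  'bbbacacbaaba'
  #13 SA[13]=6  'bbbbacacbaaba'
  #14 SA[14]=5  'bbbbbacacbaaba'
  #15 SA[15]=1  'bcbabbbbbacacbaaba'
  #16 SA[16]=11  'cacbaaba'
  #17 SA[17]=13  'cbaaba'
  #18 SA[18]=2  'cbabbbbbacacbaaba'

[18, 15, 16, 4, 0, 10, 12, 17, 14, 3, 9, 8, 7, 6, 5, 1, 11, 13, 2]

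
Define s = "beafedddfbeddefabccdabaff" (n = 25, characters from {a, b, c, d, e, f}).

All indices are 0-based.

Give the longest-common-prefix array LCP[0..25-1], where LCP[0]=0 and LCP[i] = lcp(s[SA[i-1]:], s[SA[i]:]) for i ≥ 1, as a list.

rank | idx | suffix
   0 |  20 | abaff
   1 |  15 | abccdabaff
   2 |   2 | afedddfbeddefabccdabaff
   3 |  22 | aff
   4 |  21 | baff
   5 |  16 | bccdabaff
   6 |   0 | beafedddfbeddefabccdabaff
   7 |   9 | beddefabccdabaff
   8 |  17 | ccdabaff
   9 |  18 | cdabaff
  10 |  19 | dabaff
  11 |   5 | dddfbeddefabccdabaff
  12 |  11 | ddefabccdabaff
  13 |   6 | ddfbeddefabccdabaff
  14 |  12 | defabccdabaff
  15 |   7 | dfbeddefabccdabaff
  16 |   1 | eafedddfbeddefabccdabaff
  17 |   4 | edddfbeddefabccdabaff
  18 |  10 | eddefabccdabaff
  19 |  13 | efabccdabaff
  20 |  24 | f
  21 |  14 | fabccdabaff
  22 |   8 | fbeddefabccdabaff
  23 |   3 | fedddfbeddefabccdabaff
  24 |  23 | ff

SA = [20, 15, 2, 22, 21, 16, 0, 9, 17, 18, 19, 5, 11, 6, 12, 7, 1, 4, 10, 13, 24, 14, 8, 3, 23]
rank  pair      lcp
   1  s[20:],s[15:]  2  'ab'
   2  s[15:],s[2:]  1  'a'
   3  s[2:],s[22:]  2  'af'
   4  s[22:],s[21:]  0  ''
   5  s[21:],s[16:]  1  'b'
   6  s[16:],s[0:]  1  'b'
   7  s[0:],s[9:]  2  'be'
   8  s[9:],s[17:]  0  ''
   9  s[17:],s[18:]  1  'c'
  10  s[18:],s[19:]  0  ''
  11  s[19:],s[5:]  1  'd'
  12  s[5:],s[11:]  2  'dd'
  13  s[11:],s[6:]  2  'dd'
  14  s[6:],s[12:]  1  'd'
  15  s[12:],s[7:]  1  'd'
  16  s[7:],s[1:]  0  ''
  17  s[1:],s[4:]  1  'e'
  18  s[4:],s[10:]  3  'edd'
  19  s[10:],s[13:]  1  'e'
  20  s[13:],s[24:]  0  ''
  21  s[24:],s[14:]  1  'f'
  22  s[14:],s[8:]  1  'f'
  23  s[8:],s[3:]  1  'f'
  24  s[3:],s[23:]  1  'f'

[0, 2, 1, 2, 0, 1, 1, 2, 0, 1, 0, 1, 2, 2, 1, 1, 0, 1, 3, 1, 0, 1, 1, 1, 1]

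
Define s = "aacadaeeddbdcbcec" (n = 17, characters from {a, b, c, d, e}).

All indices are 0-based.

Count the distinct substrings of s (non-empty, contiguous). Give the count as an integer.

sorted suffixes:
  #0 SA[0]=0  'aacadaeeddbdcbcec'
  #1 SA[1]=1  'acadaeeddbdcbcec'
  #2 SA[2]=3  'adaeeddbdcbcec'
  #3 SA[3]=5  'aeeddbdcbcec'
  #4 SA[4]=13  'bcec'
  #5 SA[5]=10  'bdcbcec'
  #6 SA[6]=16  'c'
  #7 SA[7]=2  'cadaeeddbdcbcec'
  #8 SA[8]=12  'cbcec'
  #9 SA[9]=14  'cec'
  #10 SA[10]=4  'daeeddbdcbcec'
  #11 SA[11]=9  'dbdcbcec'
  #12 SA[12]=11  'dcbcec'
  #13 SA[13]=8  'ddbdcbcec'
  #14 SA[14]=15  'ec'
  #15 SA[15]=7  'eddbdcbcec'
  #16 SA[16]=6  'eeddbdcbcec'

SA = [0, 1, 3, 5, 13, 10, 16, 2, 12, 14, 4, 9, 11, 8, 15, 7, 6]
rank  pair      lcp
   1  s[0:],s[1:]  1  'a'
   2  s[1:],s[3:]  1  'a'
   3  s[3:],s[5:]  1  'a'
   4  s[5:],s[13:]  0  ''
   5  s[13:],s[10:]  1  'b'
   6  s[10:],s[16:]  0  ''
   7  s[16:],s[2:]  1  'c'
   8  s[2:],s[12:]  1  'c'
   9  s[12:],s[14:]  1  'c'
  10  s[14:],s[4:]  0  ''
  11  s[4:],s[9:]  1  'd'
  12  s[9:],s[11:]  1  'd'
  13  s[11:],s[8:]  1  'd'
  14  s[8:],s[15:]  0  ''
  15  s[15:],s[7:]  1  'e'
  16  s[7:],s[6:]  1  'e'

n(n+1)/2 = 17·18/2 = 153
Σ LCP = 0 + 1 + 1 + 1 + 0 + 1 + 0 + 1 + 1 + 1 + 0 + 1 + 1 + 1 + 0 + 1 + 1 = 12
distinct = 153 − 12 = 141

141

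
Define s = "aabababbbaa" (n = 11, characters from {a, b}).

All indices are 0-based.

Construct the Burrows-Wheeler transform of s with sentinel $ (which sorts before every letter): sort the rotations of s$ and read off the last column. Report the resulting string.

rank  rotation      last
    0  $aabababbbaa  a
    1  a$aabababbba  a
    2  aa$aabababbb  b
    3  aabababbbaa$  $
    4  abababbbaa$a  a
    5  ababbbaa$aab  b
    6  abbbaa$aabab  b
    7  baa$aabababb  b
    8  bababbbaa$aa  a
    9  babbbaa$aaba  a
   10  bbaa$aababab  b
   11  bbbaa$aababa  a

aab$abbbaaba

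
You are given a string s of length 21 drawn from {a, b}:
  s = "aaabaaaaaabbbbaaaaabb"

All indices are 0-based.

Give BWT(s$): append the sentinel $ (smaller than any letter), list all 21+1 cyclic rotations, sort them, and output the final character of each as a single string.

rank  rotation                last
    0  $aaabaaaaaabbbbaaaaabb  b
    1  aaaaaabbbbaaaaabb$aaab  b
    2  aaaaabb$aaabaaaaaabbbb  b
    3  aaaaabbbbaaaaabb$aaaba  a
    4  aaaabb$aaabaaaaaabbbba  a
    5  aaaabbbbaaaaabb$aaabaa  a
    6  aaabaaaaaabbbbaaaaabb$  $
    7  aaabb$aaabaaaaaabbbbaa  a
    8  aaabbbbaaaaabb$aaabaaa  a
    9  aabaaaaaabbbbaaaaabb$a  a
   10  aabb$aaabaaaaaabbbbaaa  a
   11  aabbbbaaaaabb$aaabaaaa  a
   12  abaaaaaabbbbaaaaabb$aa  a
   13  abb$aaabaaaaaabbbbaaaa  a
   14  abbbbaaaaabb$aaabaaaaa  a
   15  b$aaabaaaaaabbbbaaaaab  b
   16  baaaaaabbbbaaaaabb$aaa  a
   17  baaaaabb$aaabaaaaaabbb  b
   18  bb$aaabaaaaaabbbbaaaaa  a
   19  bbaaaaabb$aaabaaaaaabb  b
   20  bbbaaaaabb$aaabaaaaaab  b
   21  bbbbaaaaabb$aaabaaaaaa  a

bbbaaa$aaaaaaaabababba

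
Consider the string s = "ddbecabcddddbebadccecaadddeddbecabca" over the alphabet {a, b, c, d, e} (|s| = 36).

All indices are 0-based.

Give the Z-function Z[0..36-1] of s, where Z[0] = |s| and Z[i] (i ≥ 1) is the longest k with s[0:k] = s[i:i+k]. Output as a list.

Z[0]=36
i=1: outside box; Z[1]=1 extend→box=[1,2)
i=2: outside box; Z[2]=0
i=3: outside box; Z[3]=0
i=4: outside box; Z[4]=0
i=5: outside box; Z[5]=0
i=6: outside box; Z[6]=0
i=7: outside box; Z[7]=0
i=8: outside box; Z[8]=2 extend→box=[8,10)
i=9: min(r-i=1, Z[1]=1)=1; Z[9]=2 extend→box=[9,11)
i=10: min(r-i=1, Z[1]=1)=1; Z[10]=4 extend→box=[10,14)
i=11: min(r-i=3, Z[1]=1)=1; Z[11]=1
i=12: min(r-i=2, Z[2]=0)=0; Z[12]=0
i=13: min(r-i=1, Z[3]=0)=0; Z[13]=0
i=14: outside box; Z[14]=0
i=15: outside box; Z[15]=0
i=16: outside box; Z[16]=1 extend→box=[16,17)
i=17: outside box; Z[17]=0
i=18: outside box; Z[18]=0
i=19: outside box; Z[19]=0
i=20: outside box; Z[20]=0
i=21: outside box; Z[21]=0
i=22: outside box; Z[22]=0
i=23: outside box; Z[23]=2 extend→box=[23,25)
i=24: min(r-i=1, Z[1]=1)=1; Z[24]=2 extend→box=[24,26)
i=25: min(r-i=1, Z[1]=1)=1; Z[25]=1
i=26: outside box; Z[26]=0
i=27: outside box; Z[27]=8 extend→box=[27,35)
i=28: min(r-i=7, Z[1]=1)=1; Z[28]=1
i=29: min(r-i=6, Z[2]=0)=0; Z[29]=0
i=30: min(r-i=5, Z[3]=0)=0; Z[30]=0
i=31: min(r-i=4, Z[4]=0)=0; Z[31]=0
i=32: min(r-i=3, Z[5]=0)=0; Z[32]=0
i=33: min(r-i=2, Z[6]=0)=0; Z[33]=0
i=34: min(r-i=1, Z[7]=0)=0; Z[34]=0
i=35: outside box; Z[35]=0

[36, 1, 0, 0, 0, 0, 0, 0, 2, 2, 4, 1, 0, 0, 0, 0, 1, 0, 0, 0, 0, 0, 0, 2, 2, 1, 0, 8, 1, 0, 0, 0, 0, 0, 0, 0]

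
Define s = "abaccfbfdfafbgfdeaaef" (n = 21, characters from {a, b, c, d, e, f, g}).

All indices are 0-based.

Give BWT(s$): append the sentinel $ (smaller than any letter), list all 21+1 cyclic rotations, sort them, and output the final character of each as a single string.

rank  rotation                last
    0  $abaccfbfdfafbgfdeaaef  f
    1  aaef$abaccfbfdfafbgfde  e
    2  abaccfbfdfafbgfdeaaef$  $
    3  accfbfdfafbgfdeaaef$ab  b
    4  aef$abaccfbfdfafbgfdea  a
    5  afbgfdeaaef$abaccfbfdf  f
    6  baccfbfdfafbgfdeaaef$a  a
    7  bfdfafbgfdeaaef$abaccf  f
    8  bgfdeaaef$abaccfbfdfaf  f
    9  ccfbfdfafbgfdeaaef$aba  a
   10  cfbfdfafbgfdeaaef$abac  c
   11  deaaef$abaccfbfdfafbgf  f
   12  dfafbgfdeaaef$abaccfbf  f
   13  eaaef$abaccfbfdfafbgfd  d
   14  ef$abaccfbfdfafbgfdeaa  a
   15  f$abaccfbfdfafbgfdeaae  e
   16  fafbgfdeaaef$abaccfbfd  d
   17  fbfdfafbgfdeaaef$abacc  c
   18  fbgfdeaaef$abaccfbfdfa  a
   19  fdeaaef$abaccfbfdfafbg  g
   20  fdfafbgfdeaaef$abaccfb  b
   21  gfdeaaef$abaccfbfdfafb  b

fe$bafaffacffdaedcagbb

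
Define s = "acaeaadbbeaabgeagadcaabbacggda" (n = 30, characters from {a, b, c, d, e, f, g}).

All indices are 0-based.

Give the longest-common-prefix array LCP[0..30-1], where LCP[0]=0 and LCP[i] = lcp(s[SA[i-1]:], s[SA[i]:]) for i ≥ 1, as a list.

[0, 1, 3, 2, 1, 2, 1, 2, 1, 2, 1, 1, 0, 1, 2, 1, 1, 0, 2, 1, 0, 1, 1, 0, 3, 2, 0, 1, 1, 1]

rank | idx | suffix
   0 |  29 | a
   1 |  20 | aabbacggda
   2 |  10 | aabgeagadcaabbacggda
   3 |   4 | aadbbeaabgeagadcaabbacggda
   4 |  21 | abbacggda
   5 |  11 | abgeagadcaabbacggda
   6 |   0 | acaeaadbbeaabgeagadcaabbacggda
   7 |  24 | acggda
   8 |   5 | adbbeaabgeagadcaabbacggda
   9 |  17 | adcaabbacggda
  10 |   2 | aeaadbbeaabgeagadcaabbacggda
  11 |  15 | agadcaabbacggda
  12 |  23 | bacggda
  13 |  22 | bbacggda
  14 |   7 | bbeaabgeagadcaabbacggda
  15 |   8 | beaabgeagadcaabbacggda
  16 |  12 | bgeagadcaabbacggda
  17 |  19 | caabbacggda
  18 |   1 | caeaadbbeaabgeagadcaabbacggda
  19 |  25 | cggda
  20 |  28 | da
  21 |   6 | dbbeaabgeagadcaabbacggda
  22 |  18 | dcaabbacggda
  23 |   9 | eaabgeagadcaabbacggda
  24 |   3 | eaadbbeaabgeagadcaabbacggda
  25 |  14 | eagadcaabbacggda
  26 |  16 | gadcaabbacggda
  27 |  27 | gda
  28 |  13 | geagadcaabbacggda
  29 |  26 | ggda

SA = [29, 20, 10, 4, 21, 11, 0, 24, 5, 17, 2, 15, 23, 22, 7, 8, 12, 19, 1, 25, 28, 6, 18, 9, 3, 14, 16, 27, 13, 26]
rank  pair      lcp
   1  s[29:],s[20:]  1  'a'
   2  s[20:],s[10:]  3  'aab'
   3  s[10:],s[4:]  2  'aa'
   4  s[4:],s[21:]  1  'a'
   5  s[21:],s[11:]  2  'ab'
   6  s[11:],s[0:]  1  'a'
   7  s[0:],s[24:]  2  'ac'
   8  s[24:],s[5:]  1  'a'
   9  s[5:],s[17:]  2  'ad'
  10  s[17:],s[2:]  1  'a'
  11  s[2:],s[15:]  1  'a'
  12  s[15:],s[23:]  0  ''
  13  s[23:],s[22:]  1  'b'
  14  s[22:],s[7:]  2  'bb'
  15  s[7:],s[8:]  1  'b'
  16  s[8:],s[12:]  1  'b'
  17  s[12:],s[19:]  0  ''
  18  s[19:],s[1:]  2  'ca'
  19  s[1:],s[25:]  1  'c'
  20  s[25:],s[28:]  0  ''
  21  s[28:],s[6:]  1  'd'
  22  s[6:],s[18:]  1  'd'
  23  s[18:],s[9:]  0  ''
  24  s[9:],s[3:]  3  'eaa'
  25  s[3:],s[14:]  2  'ea'
  26  s[14:],s[16:]  0  ''
  27  s[16:],s[27:]  1  'g'
  28  s[27:],s[13:]  1  'g'
  29  s[13:],s[26:]  1  'g'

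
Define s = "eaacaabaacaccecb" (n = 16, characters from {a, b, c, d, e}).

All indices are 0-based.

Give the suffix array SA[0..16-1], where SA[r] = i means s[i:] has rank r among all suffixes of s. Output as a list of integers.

rank | idx | suffix
   0 |   4 | aabaacaccecb
   1 |   1 | aacaabaacaccecb
   2 |   7 | aacaccecb
   3 |   5 | abaacaccecb
   4 |   2 | acaabaacaccecb
   5 |   8 | acaccecb
   6 |  10 | accecb
   7 |  15 | b
   8 |   6 | baacaccecb
   9 |   3 | caabaacaccecb
  10 |   9 | caccecb
  11 |  14 | cb
  12 |  11 | ccecb
  13 |  12 | cecb
  14 |   0 | eaacaabaacaccecb
  15 |  13 | ecb

[4, 1, 7, 5, 2, 8, 10, 15, 6, 3, 9, 14, 11, 12, 0, 13]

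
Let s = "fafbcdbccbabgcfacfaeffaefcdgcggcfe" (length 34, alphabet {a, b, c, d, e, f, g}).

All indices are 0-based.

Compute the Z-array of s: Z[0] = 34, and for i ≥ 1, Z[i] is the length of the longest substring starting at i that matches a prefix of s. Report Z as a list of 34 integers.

[34, 0, 1, 0, 0, 0, 0, 0, 0, 0, 0, 0, 0, 0, 2, 0, 0, 2, 0, 0, 1, 2, 0, 0, 1, 0, 0, 0, 0, 0, 0, 0, 1, 0]

Z[0]=34
i=1: fresh scan; Z[1]=0
i=2: fresh scan; Z[2]=1 scan→box=[2,3)
i=3: fresh scan; Z[3]=0
i=4: fresh scan; Z[4]=0
i=5: fresh scan; Z[5]=0
i=6: fresh scan; Z[6]=0
i=7: fresh scan; Z[7]=0
i=8: fresh scan; Z[8]=0
i=9: fresh scan; Z[9]=0
i=10: fresh scan; Z[10]=0
i=11: fresh scan; Z[11]=0
i=12: fresh scan; Z[12]=0
i=13: fresh scan; Z[13]=0
i=14: fresh scan; Z[14]=2 scan→box=[14,16)
i=15: min(r-i=1, Z[1]=0)=0; Z[15]=0
i=16: fresh scan; Z[16]=0
i=17: fresh scan; Z[17]=2 scan→box=[17,19)
i=18: min(r-i=1, Z[1]=0)=0; Z[18]=0
i=19: fresh scan; Z[19]=0
i=20: fresh scan; Z[20]=1 scan→box=[20,21)
i=21: fresh scan; Z[21]=2 scan→box=[21,23)
i=22: min(r-i=1, Z[1]=0)=0; Z[22]=0
i=23: fresh scan; Z[23]=0
i=24: fresh scan; Z[24]=1 scan→box=[24,25)
i=25: fresh scan; Z[25]=0
i=26: fresh scan; Z[26]=0
i=27: fresh scan; Z[27]=0
i=28: fresh scan; Z[28]=0
i=29: fresh scan; Z[29]=0
i=30: fresh scan; Z[30]=0
i=31: fresh scan; Z[31]=0
i=32: fresh scan; Z[32]=1 scan→box=[32,33)
i=33: fresh scan; Z[33]=0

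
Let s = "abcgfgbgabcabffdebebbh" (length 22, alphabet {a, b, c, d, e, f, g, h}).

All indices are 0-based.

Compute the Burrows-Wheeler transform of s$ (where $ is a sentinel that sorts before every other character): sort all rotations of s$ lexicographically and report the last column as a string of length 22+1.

hg$ceaaeagbbbfbdfbgbfcb

rank  rotation                 last
    0  $abcgfgbgabcabffdebebbh  h
    1  abcabffdebebbh$abcgfgbg  g
    2  abcgfgbgabcabffdebebbh$  $
    3  abffdebebbh$abcgfgbgabc  c
    4  bbh$abcgfgbgabcabffdebe  e
    5  bcabffdebebbh$abcgfgbga  a
    6  bcgfgbgabcabffdebebbh$a  a
    7  bebbh$abcgfgbgabcabffde  e
    8  bffdebebbh$abcgfgbgabca  a
    9  bgabcabffdebebbh$abcgfg  g
   10  bh$abcgfgbgabcabffdebeb  b
   11  cabffdebebbh$abcgfgbgab  b
   12  cgfgbgabcabffdebebbh$ab  b
   13  debebbh$abcgfgbgabcabff  f
   14  ebbh$abcgfgbgabcabffdeb  b
   15  ebebbh$abcgfgbgabcabffd  d
   16  fdebebbh$abcgfgbgabcabf  f
   17  ffdebebbh$abcgfgbgabcab  b
   18  fgbgabcabffdebebbh$abcg  g
   19  gabcabffdebebbh$abcgfgb  b
   20  gbgabcabffdebebbh$abcgf  f
   21  gfgbgabcabffdebebbh$abc  c
   22  h$abcgfgbgabcabffdebebb  b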